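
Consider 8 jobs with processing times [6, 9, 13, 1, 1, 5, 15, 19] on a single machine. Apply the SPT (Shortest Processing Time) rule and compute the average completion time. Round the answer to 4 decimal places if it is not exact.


Sort jobs by processing time (SPT order): [1, 1, 5, 6, 9, 13, 15, 19]
Compute completion times sequentially:
  Job 1: processing = 1, completes at 1
  Job 2: processing = 1, completes at 2
  Job 3: processing = 5, completes at 7
  Job 4: processing = 6, completes at 13
  Job 5: processing = 9, completes at 22
  Job 6: processing = 13, completes at 35
  Job 7: processing = 15, completes at 50
  Job 8: processing = 19, completes at 69
Sum of completion times = 199
Average completion time = 199/8 = 24.875

24.875


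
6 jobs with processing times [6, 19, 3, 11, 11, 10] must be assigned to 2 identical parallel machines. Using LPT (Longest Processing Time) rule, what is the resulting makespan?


Sort jobs in decreasing order (LPT): [19, 11, 11, 10, 6, 3]
Assign each job to the least loaded machine:
  Machine 1: jobs [19, 10], load = 29
  Machine 2: jobs [11, 11, 6, 3], load = 31
Makespan = max load = 31

31


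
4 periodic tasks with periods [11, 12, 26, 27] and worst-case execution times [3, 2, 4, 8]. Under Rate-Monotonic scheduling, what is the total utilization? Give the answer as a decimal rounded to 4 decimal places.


Compute individual utilizations (exact fractions):
  Task 1: C/T = 3/11 (approx. 0.2727)
  Task 2: C/T = 2/12 = 1/6 (approx. 0.1667)
  Task 3: C/T = 4/26 = 2/13 (approx. 0.1538)
  Task 4: C/T = 8/27 (approx. 0.2963)
Total utilization U = 3/11 + 1/6 + 2/13 + 8/27 = 6869/7722
Rounded to 4 decimal places: U = 0.8895
RM (Liu & Layland) bound for 4 tasks = 0.756828; compare with U = 6869/7722 (approx. 0.889536)
bound < U <= 1, so the RM sufficient condition is not met (inconclusive; an exact test such as response-time analysis is needed).

0.8895


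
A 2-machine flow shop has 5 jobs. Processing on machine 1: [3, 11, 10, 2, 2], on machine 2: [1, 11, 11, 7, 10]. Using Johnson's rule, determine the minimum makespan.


Apply Johnson's rule:
  Group 1 (a <= b): [(4, 2, 7), (5, 2, 10), (3, 10, 11), (2, 11, 11)]
  Group 2 (a > b): [(1, 3, 1)]
Optimal job order: [4, 5, 3, 2, 1]
Schedule:
  Job 4: M1 done at 2, M2 done at 9
  Job 5: M1 done at 4, M2 done at 19
  Job 3: M1 done at 14, M2 done at 30
  Job 2: M1 done at 25, M2 done at 41
  Job 1: M1 done at 28, M2 done at 42
Makespan = 42

42


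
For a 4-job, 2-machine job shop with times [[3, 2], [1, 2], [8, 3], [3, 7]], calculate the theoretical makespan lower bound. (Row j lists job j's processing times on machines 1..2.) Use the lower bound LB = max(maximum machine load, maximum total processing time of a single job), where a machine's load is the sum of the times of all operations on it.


Machine loads:
  Machine 1: 3 + 1 + 8 + 3 = 15
  Machine 2: 2 + 2 + 3 + 7 = 14
Max machine load = 15
Job totals:
  Job 1: 5
  Job 2: 3
  Job 3: 11
  Job 4: 10
Max job total = 11
Lower bound = max(15, 11) = 15

15


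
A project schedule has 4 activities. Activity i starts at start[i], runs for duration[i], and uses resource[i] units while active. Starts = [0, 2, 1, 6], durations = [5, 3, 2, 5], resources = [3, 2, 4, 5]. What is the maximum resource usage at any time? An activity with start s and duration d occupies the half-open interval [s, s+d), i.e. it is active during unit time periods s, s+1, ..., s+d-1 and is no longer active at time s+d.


Each activity i is active on [start_i, start_i + duration_i).
Compute total resource usage per time slot:
  t=0: active resources = [3], total = 3
  t=1: active resources = [3, 4], total = 7
  t=2: active resources = [3, 2, 4], total = 9
  t=3: active resources = [3, 2], total = 5
  t=4: active resources = [3, 2], total = 5
  t=5: active resources = [], total = 0
  t=6: active resources = [5], total = 5
  t=7: active resources = [5], total = 5
  t=8: active resources = [5], total = 5
  t=9: active resources = [5], total = 5
  t=10: active resources = [5], total = 5
Peak resource demand = 9

9


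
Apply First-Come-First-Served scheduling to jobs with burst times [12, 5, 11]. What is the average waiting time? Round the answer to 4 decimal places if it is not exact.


FCFS order (as given): [12, 5, 11]
Waiting times:
  Job 1: wait = 0
  Job 2: wait = 12
  Job 3: wait = 17
Sum of waiting times = 29
Average waiting time = 29/3 = 9.6667

9.6667


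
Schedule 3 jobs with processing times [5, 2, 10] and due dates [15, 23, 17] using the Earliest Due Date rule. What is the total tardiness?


Sort by due date (EDD order): [(5, 15), (10, 17), (2, 23)]
Compute completion times and tardiness:
  Job 1: p=5, d=15, C=5, tardiness=max(0,5-15)=0
  Job 2: p=10, d=17, C=15, tardiness=max(0,15-17)=0
  Job 3: p=2, d=23, C=17, tardiness=max(0,17-23)=0
Total tardiness = 0

0


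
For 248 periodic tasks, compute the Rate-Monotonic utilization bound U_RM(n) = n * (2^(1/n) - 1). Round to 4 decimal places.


Compute 2^(1/248) = 1.0027988578
Subtract 1: 1.0027988578 - 1 = 0.0027988578
Multiply by n: 248 * 0.0027988578 = 0.6941167344
Round to 4 dp: 0.6941

0.6941


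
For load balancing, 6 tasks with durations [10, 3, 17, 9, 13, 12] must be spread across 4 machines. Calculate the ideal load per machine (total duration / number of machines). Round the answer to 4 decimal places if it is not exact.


Total processing time = 10 + 3 + 17 + 9 + 13 + 12 = 64
Number of machines = 4
Ideal balanced load = 64 / 4 = 16.0

16.0


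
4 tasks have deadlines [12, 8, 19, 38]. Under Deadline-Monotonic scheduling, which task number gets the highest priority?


Sort tasks by relative deadline (ascending):
  Task 2: deadline = 8
  Task 1: deadline = 12
  Task 3: deadline = 19
  Task 4: deadline = 38
Priority order (highest first): [2, 1, 3, 4]
Highest priority task = 2

2


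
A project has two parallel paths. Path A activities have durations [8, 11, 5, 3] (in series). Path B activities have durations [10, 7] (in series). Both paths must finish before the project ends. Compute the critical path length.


Path A total = 8 + 11 + 5 + 3 = 27
Path B total = 10 + 7 = 17
Critical path = longest path = max(27, 17) = 27

27


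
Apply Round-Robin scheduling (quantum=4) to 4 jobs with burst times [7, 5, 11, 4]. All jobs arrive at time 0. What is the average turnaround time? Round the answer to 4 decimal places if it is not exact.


Time quantum = 4
Execution trace:
  J1 runs 4 units, time = 4
  J2 runs 4 units, time = 8
  J3 runs 4 units, time = 12
  J4 runs 4 units, time = 16
  J1 runs 3 units, time = 19
  J2 runs 1 units, time = 20
  J3 runs 4 units, time = 24
  J3 runs 3 units, time = 27
Finish times: [19, 20, 27, 16]
Average turnaround = 82/4 = 20.5

20.5


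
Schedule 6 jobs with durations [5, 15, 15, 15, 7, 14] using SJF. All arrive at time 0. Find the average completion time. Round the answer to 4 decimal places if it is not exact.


SJF order (ascending): [5, 7, 14, 15, 15, 15]
Completion times:
  Job 1: burst=5, C=5
  Job 2: burst=7, C=12
  Job 3: burst=14, C=26
  Job 4: burst=15, C=41
  Job 5: burst=15, C=56
  Job 6: burst=15, C=71
Average completion = 211/6 = 35.1667

35.1667


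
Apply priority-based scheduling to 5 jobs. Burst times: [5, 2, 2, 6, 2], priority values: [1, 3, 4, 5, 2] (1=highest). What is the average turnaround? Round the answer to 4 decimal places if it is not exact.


Sort by priority (ascending = highest first):
Order: [(1, 5), (2, 2), (3, 2), (4, 2), (5, 6)]
Completion times:
  Priority 1, burst=5, C=5
  Priority 2, burst=2, C=7
  Priority 3, burst=2, C=9
  Priority 4, burst=2, C=11
  Priority 5, burst=6, C=17
Average turnaround = 49/5 = 9.8

9.8


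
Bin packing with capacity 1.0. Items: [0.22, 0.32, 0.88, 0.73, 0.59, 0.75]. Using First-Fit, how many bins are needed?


Place items sequentially using First-Fit:
  Item 0.22 -> new Bin 1
  Item 0.32 -> Bin 1 (now 0.54)
  Item 0.88 -> new Bin 2
  Item 0.73 -> new Bin 3
  Item 0.59 -> new Bin 4
  Item 0.75 -> new Bin 5
Total bins used = 5

5


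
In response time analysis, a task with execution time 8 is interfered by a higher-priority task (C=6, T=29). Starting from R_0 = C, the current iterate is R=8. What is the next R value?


R_next = C + ceil(R_prev / T_hp) * C_hp
ceil(8 / 29) = ceil(0.2759) = 1
Interference = 1 * 6 = 6
R_next = 8 + 6 = 14

14


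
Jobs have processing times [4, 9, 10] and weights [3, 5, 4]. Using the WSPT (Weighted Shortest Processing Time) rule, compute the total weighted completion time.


Compute p/w ratios and sort ascending (WSPT): [(4, 3), (9, 5), (10, 4)]
Compute weighted completion times:
  Job (p=4,w=3): C=4, w*C=3*4=12
  Job (p=9,w=5): C=13, w*C=5*13=65
  Job (p=10,w=4): C=23, w*C=4*23=92
Total weighted completion time = 169

169


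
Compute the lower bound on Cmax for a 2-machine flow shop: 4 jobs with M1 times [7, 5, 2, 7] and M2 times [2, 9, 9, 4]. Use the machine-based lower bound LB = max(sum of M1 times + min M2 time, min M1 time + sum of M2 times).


LB1 = sum(M1 times) + min(M2 times) = 21 + 2 = 23
LB2 = min(M1 times) + sum(M2 times) = 2 + 24 = 26
Lower bound = max(LB1, LB2) = max(23, 26) = 26

26


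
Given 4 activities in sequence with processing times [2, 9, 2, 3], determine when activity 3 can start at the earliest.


Activity 3 starts after activities 1 through 2 complete.
Predecessor durations: [2, 9]
ES = 2 + 9 = 11

11


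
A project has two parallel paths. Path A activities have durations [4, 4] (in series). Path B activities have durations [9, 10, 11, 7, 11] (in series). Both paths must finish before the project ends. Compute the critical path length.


Path A total = 4 + 4 = 8
Path B total = 9 + 10 + 11 + 7 + 11 = 48
Critical path = longest path = max(8, 48) = 48

48


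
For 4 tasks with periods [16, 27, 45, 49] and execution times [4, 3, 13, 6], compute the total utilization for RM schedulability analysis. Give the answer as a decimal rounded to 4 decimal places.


Compute individual utilizations (exact fractions):
  Task 1: C/T = 4/16 = 1/4 (approx. 0.25)
  Task 2: C/T = 3/27 = 1/9 (approx. 0.1111)
  Task 3: C/T = 13/45 (approx. 0.2889)
  Task 4: C/T = 6/49 (approx. 0.1224)
Total utilization U = 1/4 + 1/9 + 13/45 + 6/49 = 757/980
Rounded to 4 decimal places: U = 0.7724
RM (Liu & Layland) bound for 4 tasks = 0.756828; compare with U = 757/980 (approx. 0.772449)
bound < U <= 1, so the RM sufficient condition is not met (inconclusive; an exact test such as response-time analysis is needed).

0.7724


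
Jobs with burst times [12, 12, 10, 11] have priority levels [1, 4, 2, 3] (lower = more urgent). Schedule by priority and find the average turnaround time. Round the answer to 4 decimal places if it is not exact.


Sort by priority (ascending = highest first):
Order: [(1, 12), (2, 10), (3, 11), (4, 12)]
Completion times:
  Priority 1, burst=12, C=12
  Priority 2, burst=10, C=22
  Priority 3, burst=11, C=33
  Priority 4, burst=12, C=45
Average turnaround = 112/4 = 28.0

28.0


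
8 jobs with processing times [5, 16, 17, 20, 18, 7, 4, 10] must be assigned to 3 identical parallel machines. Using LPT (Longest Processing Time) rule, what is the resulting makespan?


Sort jobs in decreasing order (LPT): [20, 18, 17, 16, 10, 7, 5, 4]
Assign each job to the least loaded machine:
  Machine 1: jobs [20, 7, 5], load = 32
  Machine 2: jobs [18, 10, 4], load = 32
  Machine 3: jobs [17, 16], load = 33
Makespan = max load = 33

33


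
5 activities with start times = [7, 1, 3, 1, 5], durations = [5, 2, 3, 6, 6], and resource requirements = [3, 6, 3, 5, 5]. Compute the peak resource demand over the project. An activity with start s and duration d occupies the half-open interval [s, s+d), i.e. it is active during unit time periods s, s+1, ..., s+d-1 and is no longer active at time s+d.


Each activity i is active on [start_i, start_i + duration_i).
Compute total resource usage per time slot:
  t=0: active resources = [], total = 0
  t=1: active resources = [6, 5], total = 11
  t=2: active resources = [6, 5], total = 11
  t=3: active resources = [3, 5], total = 8
  t=4: active resources = [3, 5], total = 8
  t=5: active resources = [3, 5, 5], total = 13
  t=6: active resources = [5, 5], total = 10
  t=7: active resources = [3, 5], total = 8
  t=8: active resources = [3, 5], total = 8
  t=9: active resources = [3, 5], total = 8
  t=10: active resources = [3, 5], total = 8
  t=11: active resources = [3], total = 3
Peak resource demand = 13

13


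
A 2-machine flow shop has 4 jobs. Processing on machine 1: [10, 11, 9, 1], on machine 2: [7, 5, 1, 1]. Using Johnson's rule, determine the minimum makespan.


Apply Johnson's rule:
  Group 1 (a <= b): [(4, 1, 1)]
  Group 2 (a > b): [(1, 10, 7), (2, 11, 5), (3, 9, 1)]
Optimal job order: [4, 1, 2, 3]
Schedule:
  Job 4: M1 done at 1, M2 done at 2
  Job 1: M1 done at 11, M2 done at 18
  Job 2: M1 done at 22, M2 done at 27
  Job 3: M1 done at 31, M2 done at 32
Makespan = 32

32


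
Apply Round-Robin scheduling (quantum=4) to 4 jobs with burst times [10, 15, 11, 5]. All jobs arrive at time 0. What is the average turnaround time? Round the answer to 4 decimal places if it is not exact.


Time quantum = 4
Execution trace:
  J1 runs 4 units, time = 4
  J2 runs 4 units, time = 8
  J3 runs 4 units, time = 12
  J4 runs 4 units, time = 16
  J1 runs 4 units, time = 20
  J2 runs 4 units, time = 24
  J3 runs 4 units, time = 28
  J4 runs 1 units, time = 29
  J1 runs 2 units, time = 31
  J2 runs 4 units, time = 35
  J3 runs 3 units, time = 38
  J2 runs 3 units, time = 41
Finish times: [31, 41, 38, 29]
Average turnaround = 139/4 = 34.75

34.75


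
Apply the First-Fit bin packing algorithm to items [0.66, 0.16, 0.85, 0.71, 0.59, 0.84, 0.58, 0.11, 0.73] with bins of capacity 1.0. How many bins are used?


Place items sequentially using First-Fit:
  Item 0.66 -> new Bin 1
  Item 0.16 -> Bin 1 (now 0.82)
  Item 0.85 -> new Bin 2
  Item 0.71 -> new Bin 3
  Item 0.59 -> new Bin 4
  Item 0.84 -> new Bin 5
  Item 0.58 -> new Bin 6
  Item 0.11 -> Bin 1 (now 0.93)
  Item 0.73 -> new Bin 7
Total bins used = 7

7


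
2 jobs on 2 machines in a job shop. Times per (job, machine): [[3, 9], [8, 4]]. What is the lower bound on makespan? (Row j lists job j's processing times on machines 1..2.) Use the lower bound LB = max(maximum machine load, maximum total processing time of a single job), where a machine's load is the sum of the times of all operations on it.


Machine loads:
  Machine 1: 3 + 8 = 11
  Machine 2: 9 + 4 = 13
Max machine load = 13
Job totals:
  Job 1: 12
  Job 2: 12
Max job total = 12
Lower bound = max(13, 12) = 13

13


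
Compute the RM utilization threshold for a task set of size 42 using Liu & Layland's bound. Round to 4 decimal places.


Compute 2^(1/42) = 1.0166404394
Subtract 1: 1.0166404394 - 1 = 0.0166404394
Multiply by n: 42 * 0.0166404394 = 0.6988984548
Round to 4 dp: 0.6989

0.6989


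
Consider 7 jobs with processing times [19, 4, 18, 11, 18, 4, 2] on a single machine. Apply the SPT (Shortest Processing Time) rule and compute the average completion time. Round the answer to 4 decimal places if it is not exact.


Sort jobs by processing time (SPT order): [2, 4, 4, 11, 18, 18, 19]
Compute completion times sequentially:
  Job 1: processing = 2, completes at 2
  Job 2: processing = 4, completes at 6
  Job 3: processing = 4, completes at 10
  Job 4: processing = 11, completes at 21
  Job 5: processing = 18, completes at 39
  Job 6: processing = 18, completes at 57
  Job 7: processing = 19, completes at 76
Sum of completion times = 211
Average completion time = 211/7 = 30.1429

30.1429


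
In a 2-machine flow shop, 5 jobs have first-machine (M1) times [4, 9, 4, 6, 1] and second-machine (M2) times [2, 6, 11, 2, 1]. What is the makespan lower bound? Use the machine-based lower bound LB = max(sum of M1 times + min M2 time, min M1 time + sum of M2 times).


LB1 = sum(M1 times) + min(M2 times) = 24 + 1 = 25
LB2 = min(M1 times) + sum(M2 times) = 1 + 22 = 23
Lower bound = max(LB1, LB2) = max(25, 23) = 25

25


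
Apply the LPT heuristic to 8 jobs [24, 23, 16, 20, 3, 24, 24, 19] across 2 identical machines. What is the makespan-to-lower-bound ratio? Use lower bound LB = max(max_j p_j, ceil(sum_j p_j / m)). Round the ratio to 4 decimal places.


LPT order: [24, 24, 24, 23, 20, 19, 16, 3]
Machine loads after assignment: [83, 70]
LPT makespan = 83
Lower bound = max(max_job, ceil(total/2)) = max(24, 77) = 77
Ratio = 83 / 77 = 1.0779

1.0779


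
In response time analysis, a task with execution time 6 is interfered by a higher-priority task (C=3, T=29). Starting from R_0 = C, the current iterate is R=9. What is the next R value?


R_next = C + ceil(R_prev / T_hp) * C_hp
ceil(9 / 29) = ceil(0.3103) = 1
Interference = 1 * 3 = 3
R_next = 6 + 3 = 9
R_next = R_prev, so the iteration has converged (response time = 9).

9


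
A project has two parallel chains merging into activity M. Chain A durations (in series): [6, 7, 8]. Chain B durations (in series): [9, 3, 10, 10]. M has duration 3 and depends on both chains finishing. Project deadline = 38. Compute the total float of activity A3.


Forward pass: ES(A3) = sum of predecessors on chain A = 13
EF = ES + duration = 13 + 8 = 21
Backward pass: LF(M) = deadline = 38; LS(M) = 38 - 3 = 35
LF(A3) = LS(M) - sum(successors on chain A) = 35 - 0 = 35
LS = LF - duration = 35 - 8 = 27
Total float = LS - ES = 27 - 13 = 14

14


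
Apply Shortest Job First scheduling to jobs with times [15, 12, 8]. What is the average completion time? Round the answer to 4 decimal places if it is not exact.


SJF order (ascending): [8, 12, 15]
Completion times:
  Job 1: burst=8, C=8
  Job 2: burst=12, C=20
  Job 3: burst=15, C=35
Average completion = 63/3 = 21.0

21.0


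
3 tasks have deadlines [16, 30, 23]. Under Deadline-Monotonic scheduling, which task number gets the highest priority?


Sort tasks by relative deadline (ascending):
  Task 1: deadline = 16
  Task 3: deadline = 23
  Task 2: deadline = 30
Priority order (highest first): [1, 3, 2]
Highest priority task = 1

1


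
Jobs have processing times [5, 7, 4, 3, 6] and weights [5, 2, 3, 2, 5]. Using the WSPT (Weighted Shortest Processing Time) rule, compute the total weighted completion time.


Compute p/w ratios and sort ascending (WSPT): [(5, 5), (6, 5), (4, 3), (3, 2), (7, 2)]
Compute weighted completion times:
  Job (p=5,w=5): C=5, w*C=5*5=25
  Job (p=6,w=5): C=11, w*C=5*11=55
  Job (p=4,w=3): C=15, w*C=3*15=45
  Job (p=3,w=2): C=18, w*C=2*18=36
  Job (p=7,w=2): C=25, w*C=2*25=50
Total weighted completion time = 211

211


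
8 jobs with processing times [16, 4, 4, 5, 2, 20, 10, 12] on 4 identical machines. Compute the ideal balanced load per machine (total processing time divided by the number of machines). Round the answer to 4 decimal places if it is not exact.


Total processing time = 16 + 4 + 4 + 5 + 2 + 20 + 10 + 12 = 73
Number of machines = 4
Ideal balanced load = 73 / 4 = 18.25

18.25


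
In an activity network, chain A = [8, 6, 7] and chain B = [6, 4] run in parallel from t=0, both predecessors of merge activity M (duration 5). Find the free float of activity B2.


ES(B2) = sum of predecessors on chain B = 6
EF(B2) = ES + duration = 6 + 4 = 10
Successor of B2 is M. ES(M) = max(sum(A), sum(B)) = max(21, 10) = 21
Free float = ES(successor) - EF(current) = 21 - 10 = 11

11


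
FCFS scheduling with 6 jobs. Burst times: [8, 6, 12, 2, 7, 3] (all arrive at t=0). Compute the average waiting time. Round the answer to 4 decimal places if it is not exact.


FCFS order (as given): [8, 6, 12, 2, 7, 3]
Waiting times:
  Job 1: wait = 0
  Job 2: wait = 8
  Job 3: wait = 14
  Job 4: wait = 26
  Job 5: wait = 28
  Job 6: wait = 35
Sum of waiting times = 111
Average waiting time = 111/6 = 18.5

18.5


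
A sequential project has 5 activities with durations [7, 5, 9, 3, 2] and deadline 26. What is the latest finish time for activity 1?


LF(activity 1) = deadline - sum of successor durations
Successors: activities 2 through 5 with durations [5, 9, 3, 2]
Sum of successor durations = 19
LF = 26 - 19 = 7

7


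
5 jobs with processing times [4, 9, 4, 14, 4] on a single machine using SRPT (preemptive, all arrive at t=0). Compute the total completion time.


Since all jobs arrive at t=0, SRPT equals SPT ordering.
SPT order: [4, 4, 4, 9, 14]
Completion times:
  Job 1: p=4, C=4
  Job 2: p=4, C=8
  Job 3: p=4, C=12
  Job 4: p=9, C=21
  Job 5: p=14, C=35
Total completion time = 4 + 8 + 12 + 21 + 35 = 80

80


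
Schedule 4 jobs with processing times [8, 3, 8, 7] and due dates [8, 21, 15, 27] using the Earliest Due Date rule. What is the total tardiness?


Sort by due date (EDD order): [(8, 8), (8, 15), (3, 21), (7, 27)]
Compute completion times and tardiness:
  Job 1: p=8, d=8, C=8, tardiness=max(0,8-8)=0
  Job 2: p=8, d=15, C=16, tardiness=max(0,16-15)=1
  Job 3: p=3, d=21, C=19, tardiness=max(0,19-21)=0
  Job 4: p=7, d=27, C=26, tardiness=max(0,26-27)=0
Total tardiness = 1

1


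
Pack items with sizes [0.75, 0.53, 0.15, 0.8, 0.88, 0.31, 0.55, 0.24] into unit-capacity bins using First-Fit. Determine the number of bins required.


Place items sequentially using First-Fit:
  Item 0.75 -> new Bin 1
  Item 0.53 -> new Bin 2
  Item 0.15 -> Bin 1 (now 0.9)
  Item 0.8 -> new Bin 3
  Item 0.88 -> new Bin 4
  Item 0.31 -> Bin 2 (now 0.84)
  Item 0.55 -> new Bin 5
  Item 0.24 -> Bin 5 (now 0.79)
Total bins used = 5

5


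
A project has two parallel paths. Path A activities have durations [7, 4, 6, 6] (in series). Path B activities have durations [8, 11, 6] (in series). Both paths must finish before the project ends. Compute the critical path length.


Path A total = 7 + 4 + 6 + 6 = 23
Path B total = 8 + 11 + 6 = 25
Critical path = longest path = max(23, 25) = 25

25


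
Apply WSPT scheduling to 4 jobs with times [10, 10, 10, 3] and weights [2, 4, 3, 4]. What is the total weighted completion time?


Compute p/w ratios and sort ascending (WSPT): [(3, 4), (10, 4), (10, 3), (10, 2)]
Compute weighted completion times:
  Job (p=3,w=4): C=3, w*C=4*3=12
  Job (p=10,w=4): C=13, w*C=4*13=52
  Job (p=10,w=3): C=23, w*C=3*23=69
  Job (p=10,w=2): C=33, w*C=2*33=66
Total weighted completion time = 199

199


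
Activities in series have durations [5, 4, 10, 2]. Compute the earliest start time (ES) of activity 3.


Activity 3 starts after activities 1 through 2 complete.
Predecessor durations: [5, 4]
ES = 5 + 4 = 9

9


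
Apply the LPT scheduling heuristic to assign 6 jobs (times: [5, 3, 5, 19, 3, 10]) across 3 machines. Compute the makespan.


Sort jobs in decreasing order (LPT): [19, 10, 5, 5, 3, 3]
Assign each job to the least loaded machine:
  Machine 1: jobs [19], load = 19
  Machine 2: jobs [10, 3], load = 13
  Machine 3: jobs [5, 5, 3], load = 13
Makespan = max load = 19

19


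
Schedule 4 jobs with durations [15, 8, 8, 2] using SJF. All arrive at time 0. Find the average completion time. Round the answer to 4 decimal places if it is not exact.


SJF order (ascending): [2, 8, 8, 15]
Completion times:
  Job 1: burst=2, C=2
  Job 2: burst=8, C=10
  Job 3: burst=8, C=18
  Job 4: burst=15, C=33
Average completion = 63/4 = 15.75

15.75


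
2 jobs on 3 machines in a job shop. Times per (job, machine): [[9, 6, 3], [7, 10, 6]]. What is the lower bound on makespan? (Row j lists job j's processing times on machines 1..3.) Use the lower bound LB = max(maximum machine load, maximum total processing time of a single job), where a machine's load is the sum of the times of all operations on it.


Machine loads:
  Machine 1: 9 + 7 = 16
  Machine 2: 6 + 10 = 16
  Machine 3: 3 + 6 = 9
Max machine load = 16
Job totals:
  Job 1: 18
  Job 2: 23
Max job total = 23
Lower bound = max(16, 23) = 23

23


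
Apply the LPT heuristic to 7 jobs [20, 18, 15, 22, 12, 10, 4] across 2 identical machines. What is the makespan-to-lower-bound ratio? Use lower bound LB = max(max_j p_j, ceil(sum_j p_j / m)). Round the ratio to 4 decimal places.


LPT order: [22, 20, 18, 15, 12, 10, 4]
Machine loads after assignment: [49, 52]
LPT makespan = 52
Lower bound = max(max_job, ceil(total/2)) = max(22, 51) = 51
Ratio = 52 / 51 = 1.0196

1.0196


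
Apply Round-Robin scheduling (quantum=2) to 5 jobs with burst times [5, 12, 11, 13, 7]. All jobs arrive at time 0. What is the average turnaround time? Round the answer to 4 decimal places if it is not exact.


Time quantum = 2
Execution trace:
  J1 runs 2 units, time = 2
  J2 runs 2 units, time = 4
  J3 runs 2 units, time = 6
  J4 runs 2 units, time = 8
  J5 runs 2 units, time = 10
  J1 runs 2 units, time = 12
  J2 runs 2 units, time = 14
  J3 runs 2 units, time = 16
  J4 runs 2 units, time = 18
  J5 runs 2 units, time = 20
  J1 runs 1 units, time = 21
  J2 runs 2 units, time = 23
  J3 runs 2 units, time = 25
  J4 runs 2 units, time = 27
  J5 runs 2 units, time = 29
  J2 runs 2 units, time = 31
  J3 runs 2 units, time = 33
  J4 runs 2 units, time = 35
  J5 runs 1 units, time = 36
  J2 runs 2 units, time = 38
  J3 runs 2 units, time = 40
  J4 runs 2 units, time = 42
  J2 runs 2 units, time = 44
  J3 runs 1 units, time = 45
  J4 runs 2 units, time = 47
  J4 runs 1 units, time = 48
Finish times: [21, 44, 45, 48, 36]
Average turnaround = 194/5 = 38.8

38.8


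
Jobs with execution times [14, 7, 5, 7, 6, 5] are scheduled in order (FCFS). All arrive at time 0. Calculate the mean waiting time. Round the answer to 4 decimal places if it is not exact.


FCFS order (as given): [14, 7, 5, 7, 6, 5]
Waiting times:
  Job 1: wait = 0
  Job 2: wait = 14
  Job 3: wait = 21
  Job 4: wait = 26
  Job 5: wait = 33
  Job 6: wait = 39
Sum of waiting times = 133
Average waiting time = 133/6 = 22.1667

22.1667


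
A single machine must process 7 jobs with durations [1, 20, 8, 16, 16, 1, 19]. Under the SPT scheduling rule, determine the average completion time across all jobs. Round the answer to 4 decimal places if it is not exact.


Sort jobs by processing time (SPT order): [1, 1, 8, 16, 16, 19, 20]
Compute completion times sequentially:
  Job 1: processing = 1, completes at 1
  Job 2: processing = 1, completes at 2
  Job 3: processing = 8, completes at 10
  Job 4: processing = 16, completes at 26
  Job 5: processing = 16, completes at 42
  Job 6: processing = 19, completes at 61
  Job 7: processing = 20, completes at 81
Sum of completion times = 223
Average completion time = 223/7 = 31.8571

31.8571


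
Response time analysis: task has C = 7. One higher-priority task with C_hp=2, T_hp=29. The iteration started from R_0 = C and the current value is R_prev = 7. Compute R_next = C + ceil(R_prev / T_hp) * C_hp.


R_next = C + ceil(R_prev / T_hp) * C_hp
ceil(7 / 29) = ceil(0.2414) = 1
Interference = 1 * 2 = 2
R_next = 7 + 2 = 9

9


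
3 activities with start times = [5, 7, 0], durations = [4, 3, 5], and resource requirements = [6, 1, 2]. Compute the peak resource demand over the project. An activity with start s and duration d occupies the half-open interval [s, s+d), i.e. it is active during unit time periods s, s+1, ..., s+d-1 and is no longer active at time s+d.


Each activity i is active on [start_i, start_i + duration_i).
Compute total resource usage per time slot:
  t=0: active resources = [2], total = 2
  t=1: active resources = [2], total = 2
  t=2: active resources = [2], total = 2
  t=3: active resources = [2], total = 2
  t=4: active resources = [2], total = 2
  t=5: active resources = [6], total = 6
  t=6: active resources = [6], total = 6
  t=7: active resources = [6, 1], total = 7
  t=8: active resources = [6, 1], total = 7
  t=9: active resources = [1], total = 1
Peak resource demand = 7

7


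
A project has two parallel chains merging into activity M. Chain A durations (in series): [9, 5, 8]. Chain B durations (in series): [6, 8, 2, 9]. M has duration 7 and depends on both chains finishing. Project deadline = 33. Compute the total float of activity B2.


Forward pass: ES(B2) = sum of predecessors on chain B = 6
EF = ES + duration = 6 + 8 = 14
Backward pass: LF(M) = deadline = 33; LS(M) = 33 - 7 = 26
LF(B2) = LS(M) - sum(successors on chain B) = 26 - 11 = 15
LS = LF - duration = 15 - 8 = 7
Total float = LS - ES = 7 - 6 = 1

1


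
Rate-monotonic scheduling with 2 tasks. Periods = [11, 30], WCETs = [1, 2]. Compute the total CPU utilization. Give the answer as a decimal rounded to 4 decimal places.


Compute individual utilizations (exact fractions):
  Task 1: C/T = 1/11 (approx. 0.0909)
  Task 2: C/T = 2/30 = 1/15 (approx. 0.0667)
Total utilization U = 1/11 + 1/15 = 26/165
Rounded to 4 decimal places: U = 0.1576
RM (Liu & Layland) bound for 2 tasks = 0.828427; compare with U = 26/165 (approx. 0.157576)
U <= bound, so schedulable by RM sufficient condition.

0.1576


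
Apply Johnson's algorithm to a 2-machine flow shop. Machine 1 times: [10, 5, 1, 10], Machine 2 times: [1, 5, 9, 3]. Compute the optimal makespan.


Apply Johnson's rule:
  Group 1 (a <= b): [(3, 1, 9), (2, 5, 5)]
  Group 2 (a > b): [(4, 10, 3), (1, 10, 1)]
Optimal job order: [3, 2, 4, 1]
Schedule:
  Job 3: M1 done at 1, M2 done at 10
  Job 2: M1 done at 6, M2 done at 15
  Job 4: M1 done at 16, M2 done at 19
  Job 1: M1 done at 26, M2 done at 27
Makespan = 27

27


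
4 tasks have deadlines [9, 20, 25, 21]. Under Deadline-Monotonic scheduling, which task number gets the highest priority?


Sort tasks by relative deadline (ascending):
  Task 1: deadline = 9
  Task 2: deadline = 20
  Task 4: deadline = 21
  Task 3: deadline = 25
Priority order (highest first): [1, 2, 4, 3]
Highest priority task = 1

1


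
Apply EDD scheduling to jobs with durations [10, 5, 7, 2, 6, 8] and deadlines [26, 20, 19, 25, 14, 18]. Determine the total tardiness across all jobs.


Sort by due date (EDD order): [(6, 14), (8, 18), (7, 19), (5, 20), (2, 25), (10, 26)]
Compute completion times and tardiness:
  Job 1: p=6, d=14, C=6, tardiness=max(0,6-14)=0
  Job 2: p=8, d=18, C=14, tardiness=max(0,14-18)=0
  Job 3: p=7, d=19, C=21, tardiness=max(0,21-19)=2
  Job 4: p=5, d=20, C=26, tardiness=max(0,26-20)=6
  Job 5: p=2, d=25, C=28, tardiness=max(0,28-25)=3
  Job 6: p=10, d=26, C=38, tardiness=max(0,38-26)=12
Total tardiness = 23

23


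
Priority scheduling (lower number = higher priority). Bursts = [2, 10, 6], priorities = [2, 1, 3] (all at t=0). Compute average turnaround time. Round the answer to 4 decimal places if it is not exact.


Sort by priority (ascending = highest first):
Order: [(1, 10), (2, 2), (3, 6)]
Completion times:
  Priority 1, burst=10, C=10
  Priority 2, burst=2, C=12
  Priority 3, burst=6, C=18
Average turnaround = 40/3 = 13.3333

13.3333


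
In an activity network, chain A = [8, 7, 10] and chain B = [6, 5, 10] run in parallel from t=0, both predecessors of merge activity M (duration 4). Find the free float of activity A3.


ES(A3) = sum of predecessors on chain A = 15
EF(A3) = ES + duration = 15 + 10 = 25
Successor of A3 is M. ES(M) = max(sum(A), sum(B)) = max(25, 21) = 25
Free float = ES(successor) - EF(current) = 25 - 25 = 0

0


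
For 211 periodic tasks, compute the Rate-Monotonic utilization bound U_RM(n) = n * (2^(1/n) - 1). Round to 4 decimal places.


Compute 2^(1/211) = 1.0032904594
Subtract 1: 1.0032904594 - 1 = 0.0032904594
Multiply by n: 211 * 0.0032904594 = 0.6942869334
Round to 4 dp: 0.6943

0.6943


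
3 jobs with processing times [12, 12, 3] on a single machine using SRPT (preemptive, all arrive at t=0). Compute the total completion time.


Since all jobs arrive at t=0, SRPT equals SPT ordering.
SPT order: [3, 12, 12]
Completion times:
  Job 1: p=3, C=3
  Job 2: p=12, C=15
  Job 3: p=12, C=27
Total completion time = 3 + 15 + 27 = 45

45


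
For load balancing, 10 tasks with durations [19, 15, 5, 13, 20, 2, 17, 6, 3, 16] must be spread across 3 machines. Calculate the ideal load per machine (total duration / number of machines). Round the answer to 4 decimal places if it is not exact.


Total processing time = 19 + 15 + 5 + 13 + 20 + 2 + 17 + 6 + 3 + 16 = 116
Number of machines = 3
Ideal balanced load = 116 / 3 = 38.6667

38.6667


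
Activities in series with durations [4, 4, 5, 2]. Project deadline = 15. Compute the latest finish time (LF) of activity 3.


LF(activity 3) = deadline - sum of successor durations
Successors: activities 4 through 4 with durations [2]
Sum of successor durations = 2
LF = 15 - 2 = 13

13


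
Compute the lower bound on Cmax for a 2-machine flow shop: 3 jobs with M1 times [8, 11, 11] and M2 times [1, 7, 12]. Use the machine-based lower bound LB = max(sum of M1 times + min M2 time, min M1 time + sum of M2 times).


LB1 = sum(M1 times) + min(M2 times) = 30 + 1 = 31
LB2 = min(M1 times) + sum(M2 times) = 8 + 20 = 28
Lower bound = max(LB1, LB2) = max(31, 28) = 31

31


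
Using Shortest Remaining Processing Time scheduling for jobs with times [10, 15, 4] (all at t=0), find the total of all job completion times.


Since all jobs arrive at t=0, SRPT equals SPT ordering.
SPT order: [4, 10, 15]
Completion times:
  Job 1: p=4, C=4
  Job 2: p=10, C=14
  Job 3: p=15, C=29
Total completion time = 4 + 14 + 29 = 47

47


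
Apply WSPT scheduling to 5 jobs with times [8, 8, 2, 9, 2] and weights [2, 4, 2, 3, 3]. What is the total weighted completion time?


Compute p/w ratios and sort ascending (WSPT): [(2, 3), (2, 2), (8, 4), (9, 3), (8, 2)]
Compute weighted completion times:
  Job (p=2,w=3): C=2, w*C=3*2=6
  Job (p=2,w=2): C=4, w*C=2*4=8
  Job (p=8,w=4): C=12, w*C=4*12=48
  Job (p=9,w=3): C=21, w*C=3*21=63
  Job (p=8,w=2): C=29, w*C=2*29=58
Total weighted completion time = 183

183


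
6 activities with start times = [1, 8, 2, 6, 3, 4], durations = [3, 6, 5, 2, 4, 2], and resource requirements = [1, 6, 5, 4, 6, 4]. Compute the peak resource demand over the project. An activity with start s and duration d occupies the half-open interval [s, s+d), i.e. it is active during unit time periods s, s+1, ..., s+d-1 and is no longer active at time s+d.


Each activity i is active on [start_i, start_i + duration_i).
Compute total resource usage per time slot:
  t=0: active resources = [], total = 0
  t=1: active resources = [1], total = 1
  t=2: active resources = [1, 5], total = 6
  t=3: active resources = [1, 5, 6], total = 12
  t=4: active resources = [5, 6, 4], total = 15
  t=5: active resources = [5, 6, 4], total = 15
  t=6: active resources = [5, 4, 6], total = 15
  t=7: active resources = [4], total = 4
  t=8: active resources = [6], total = 6
  t=9: active resources = [6], total = 6
  t=10: active resources = [6], total = 6
  t=11: active resources = [6], total = 6
  t=12: active resources = [6], total = 6
  t=13: active resources = [6], total = 6
Peak resource demand = 15

15


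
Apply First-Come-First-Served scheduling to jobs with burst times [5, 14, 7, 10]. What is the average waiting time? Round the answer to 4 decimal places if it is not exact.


FCFS order (as given): [5, 14, 7, 10]
Waiting times:
  Job 1: wait = 0
  Job 2: wait = 5
  Job 3: wait = 19
  Job 4: wait = 26
Sum of waiting times = 50
Average waiting time = 50/4 = 12.5

12.5


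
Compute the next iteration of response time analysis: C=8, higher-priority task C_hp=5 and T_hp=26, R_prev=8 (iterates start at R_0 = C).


R_next = C + ceil(R_prev / T_hp) * C_hp
ceil(8 / 26) = ceil(0.3077) = 1
Interference = 1 * 5 = 5
R_next = 8 + 5 = 13

13


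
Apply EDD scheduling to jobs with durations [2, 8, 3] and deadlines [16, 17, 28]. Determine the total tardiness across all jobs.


Sort by due date (EDD order): [(2, 16), (8, 17), (3, 28)]
Compute completion times and tardiness:
  Job 1: p=2, d=16, C=2, tardiness=max(0,2-16)=0
  Job 2: p=8, d=17, C=10, tardiness=max(0,10-17)=0
  Job 3: p=3, d=28, C=13, tardiness=max(0,13-28)=0
Total tardiness = 0

0


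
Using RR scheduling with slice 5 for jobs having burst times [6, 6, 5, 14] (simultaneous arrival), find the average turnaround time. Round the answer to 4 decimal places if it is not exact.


Time quantum = 5
Execution trace:
  J1 runs 5 units, time = 5
  J2 runs 5 units, time = 10
  J3 runs 5 units, time = 15
  J4 runs 5 units, time = 20
  J1 runs 1 units, time = 21
  J2 runs 1 units, time = 22
  J4 runs 5 units, time = 27
  J4 runs 4 units, time = 31
Finish times: [21, 22, 15, 31]
Average turnaround = 89/4 = 22.25

22.25


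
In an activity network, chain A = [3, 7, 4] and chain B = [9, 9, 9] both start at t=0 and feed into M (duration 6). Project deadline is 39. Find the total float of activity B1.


Forward pass: ES(B1) = sum of predecessors on chain B = 0
EF = ES + duration = 0 + 9 = 9
Backward pass: LF(M) = deadline = 39; LS(M) = 39 - 6 = 33
LF(B1) = LS(M) - sum(successors on chain B) = 33 - 18 = 15
LS = LF - duration = 15 - 9 = 6
Total float = LS - ES = 6 - 0 = 6

6


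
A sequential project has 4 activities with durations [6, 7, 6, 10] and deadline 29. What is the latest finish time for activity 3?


LF(activity 3) = deadline - sum of successor durations
Successors: activities 4 through 4 with durations [10]
Sum of successor durations = 10
LF = 29 - 10 = 19

19


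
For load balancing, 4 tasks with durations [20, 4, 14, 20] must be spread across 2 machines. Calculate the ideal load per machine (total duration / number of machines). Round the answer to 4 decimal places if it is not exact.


Total processing time = 20 + 4 + 14 + 20 = 58
Number of machines = 2
Ideal balanced load = 58 / 2 = 29.0

29.0


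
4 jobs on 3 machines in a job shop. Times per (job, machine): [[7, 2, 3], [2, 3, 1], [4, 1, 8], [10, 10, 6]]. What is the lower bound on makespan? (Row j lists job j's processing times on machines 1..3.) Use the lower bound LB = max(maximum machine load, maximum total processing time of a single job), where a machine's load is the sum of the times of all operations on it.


Machine loads:
  Machine 1: 7 + 2 + 4 + 10 = 23
  Machine 2: 2 + 3 + 1 + 10 = 16
  Machine 3: 3 + 1 + 8 + 6 = 18
Max machine load = 23
Job totals:
  Job 1: 12
  Job 2: 6
  Job 3: 13
  Job 4: 26
Max job total = 26
Lower bound = max(23, 26) = 26

26


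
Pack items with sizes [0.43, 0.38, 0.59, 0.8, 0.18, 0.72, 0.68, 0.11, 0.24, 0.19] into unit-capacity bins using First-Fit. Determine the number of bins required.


Place items sequentially using First-Fit:
  Item 0.43 -> new Bin 1
  Item 0.38 -> Bin 1 (now 0.81)
  Item 0.59 -> new Bin 2
  Item 0.8 -> new Bin 3
  Item 0.18 -> Bin 1 (now 0.99)
  Item 0.72 -> new Bin 4
  Item 0.68 -> new Bin 5
  Item 0.11 -> Bin 2 (now 0.7)
  Item 0.24 -> Bin 2 (now 0.94)
  Item 0.19 -> Bin 3 (now 0.99)
Total bins used = 5

5


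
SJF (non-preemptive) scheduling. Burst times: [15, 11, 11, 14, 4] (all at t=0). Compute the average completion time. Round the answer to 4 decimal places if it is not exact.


SJF order (ascending): [4, 11, 11, 14, 15]
Completion times:
  Job 1: burst=4, C=4
  Job 2: burst=11, C=15
  Job 3: burst=11, C=26
  Job 4: burst=14, C=40
  Job 5: burst=15, C=55
Average completion = 140/5 = 28.0

28.0


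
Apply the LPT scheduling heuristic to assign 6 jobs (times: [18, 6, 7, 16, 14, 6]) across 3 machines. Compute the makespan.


Sort jobs in decreasing order (LPT): [18, 16, 14, 7, 6, 6]
Assign each job to the least loaded machine:
  Machine 1: jobs [18, 6], load = 24
  Machine 2: jobs [16, 6], load = 22
  Machine 3: jobs [14, 7], load = 21
Makespan = max load = 24

24


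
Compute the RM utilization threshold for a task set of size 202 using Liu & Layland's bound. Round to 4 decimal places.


Compute 2^(1/202) = 1.0034373158
Subtract 1: 1.0034373158 - 1 = 0.0034373158
Multiply by n: 202 * 0.0034373158 = 0.6943377916
Round to 4 dp: 0.6943

0.6943


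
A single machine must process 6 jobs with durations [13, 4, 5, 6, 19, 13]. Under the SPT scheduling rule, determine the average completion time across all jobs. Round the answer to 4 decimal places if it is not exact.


Sort jobs by processing time (SPT order): [4, 5, 6, 13, 13, 19]
Compute completion times sequentially:
  Job 1: processing = 4, completes at 4
  Job 2: processing = 5, completes at 9
  Job 3: processing = 6, completes at 15
  Job 4: processing = 13, completes at 28
  Job 5: processing = 13, completes at 41
  Job 6: processing = 19, completes at 60
Sum of completion times = 157
Average completion time = 157/6 = 26.1667

26.1667
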